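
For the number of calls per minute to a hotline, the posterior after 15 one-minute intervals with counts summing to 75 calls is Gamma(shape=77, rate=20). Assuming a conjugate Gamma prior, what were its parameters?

A Gamma(α, β) prior (rate parametrization) on a Poisson rate with n observations summing to S gives posterior Gamma(α+S, β+n).
So α = 77 − 75 = 2 and β = 20 − 15 = 5.

Gamma(shape=2, rate=5)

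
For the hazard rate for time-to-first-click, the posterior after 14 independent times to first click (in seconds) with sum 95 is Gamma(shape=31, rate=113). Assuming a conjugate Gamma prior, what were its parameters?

Gamma(shape=17, rate=18)

For an exponential likelihood with a Gamma(α, β) prior on the rate, n observations with total T give posterior Gamma(α+n, β+T).
So α = 31 − 14 = 17 and β = 113 − 95 = 18.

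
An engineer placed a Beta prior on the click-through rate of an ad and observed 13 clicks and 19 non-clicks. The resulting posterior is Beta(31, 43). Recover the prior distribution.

Beta(18, 24)

A Beta(α, β) prior with s successes and f failures in binomial data gives a Beta(α+s, β+f) posterior.
So α = 31 − 13 = 18 and β = 43 − 19 = 24.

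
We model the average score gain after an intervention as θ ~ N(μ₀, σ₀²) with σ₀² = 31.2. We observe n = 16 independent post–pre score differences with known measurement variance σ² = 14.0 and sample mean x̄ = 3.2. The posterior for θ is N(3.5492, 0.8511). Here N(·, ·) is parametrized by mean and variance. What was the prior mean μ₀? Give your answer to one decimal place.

μ₀ = 16.0

With known observation variance, the Normal–Normal posterior has precision τ_n = τ₀ + n/σ² and mean μ_n = (τ₀μ₀ + (n/σ²)x̄)/τ_n.
Here τ₀ = 1/31.2 = 0.032051 and τ_data = 16/14.0 = 1.142857, so τ_n = 1.174908.
Rearranging for μ₀: μ₀ = (μ_n·τ_n − τ_data·x̄)/τ₀ = (3.5492·1.174908 − 1.142857·3.2) / 0.032051 = 0.512841/0.032051 ≈ 16.0.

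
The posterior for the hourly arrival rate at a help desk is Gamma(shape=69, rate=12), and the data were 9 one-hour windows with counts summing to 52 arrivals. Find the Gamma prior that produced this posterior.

Gamma–Poisson conjugacy: posterior shape = α + Σxᵢ, posterior rate = β + n.
So α = 69 − 52 = 17 and β = 12 − 9 = 3.

Gamma(shape=17, rate=3)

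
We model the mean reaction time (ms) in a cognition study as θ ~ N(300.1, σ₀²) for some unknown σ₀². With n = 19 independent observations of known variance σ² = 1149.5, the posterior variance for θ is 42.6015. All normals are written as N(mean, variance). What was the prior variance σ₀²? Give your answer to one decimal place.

Posterior precision equals prior precision plus data precision: 1/σ_n² = 1/σ₀² + n/σ².
So 1/σ₀² = 1/42.6015 − 19/1149.5 = 0.023473 − 0.016529 = 0.006944.
Hence σ₀² = 1/0.006944 ≈ 144.0.

σ₀² = 144.0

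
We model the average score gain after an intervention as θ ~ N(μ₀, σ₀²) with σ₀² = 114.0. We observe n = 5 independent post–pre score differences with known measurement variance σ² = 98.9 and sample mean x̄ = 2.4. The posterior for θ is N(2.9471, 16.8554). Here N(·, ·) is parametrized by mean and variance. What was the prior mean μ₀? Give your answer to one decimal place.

μ₀ = 6.1

The posterior mean is a precision-weighted average: μ_n = (τ₀μ₀ + τ_data·x̄)/(τ₀+τ_data), with τ₀=1/σ₀² and τ_data=n/σ².
Here τ₀ = 1/114.0 = 0.008772 and τ_data = 5/98.9 = 0.050556, so τ_n = 0.059328.
Rearranging for μ₀: μ₀ = (μ_n·τ_n − τ_data·x̄)/τ₀ = (2.9471·0.059328 − 0.050556·2.4) / 0.008772 = 0.053511/0.008772 ≈ 6.1.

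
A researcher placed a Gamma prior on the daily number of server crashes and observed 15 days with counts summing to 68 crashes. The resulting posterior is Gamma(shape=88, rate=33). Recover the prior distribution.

Gamma–Poisson conjugacy: posterior shape = α + Σxᵢ, posterior rate = β + n.
So α = 88 − 68 = 20 and β = 33 − 15 = 18.

Gamma(shape=20, rate=18)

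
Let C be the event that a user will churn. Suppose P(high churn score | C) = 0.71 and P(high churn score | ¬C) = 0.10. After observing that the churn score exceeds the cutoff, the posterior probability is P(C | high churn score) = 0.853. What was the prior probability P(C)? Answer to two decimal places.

P(C) = 0.45

Bayes' rule in odds form gives O(C|E) = O(C)·[P(E|C)/P(E|¬C)], hence O(C) = O(C|E)/LR.
Posterior odds = 0.853/(1−0.853) = 5.8027. LR = 0.71/0.10 = 7.1000.
Prior odds = 5.8027/7.1000 = 0.8173, so P(C) = 0.8173/(1+0.8173) ≈ 0.45.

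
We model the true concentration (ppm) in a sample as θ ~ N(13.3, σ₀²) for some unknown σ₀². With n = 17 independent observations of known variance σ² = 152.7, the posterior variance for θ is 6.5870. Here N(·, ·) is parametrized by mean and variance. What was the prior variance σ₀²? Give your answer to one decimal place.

Posterior precision equals prior precision plus data precision: 1/σ_n² = 1/σ₀² + n/σ².
So 1/σ₀² = 1/6.5870 − 17/152.7 = 0.151814 − 0.111329 = 0.040485.
Hence σ₀² = 1/0.040485 ≈ 24.7.

σ₀² = 24.7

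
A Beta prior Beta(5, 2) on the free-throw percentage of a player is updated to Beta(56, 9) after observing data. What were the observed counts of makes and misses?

51 makes and 7 misses

Under Beta–binomial conjugacy the posterior parameters are (α+s, β+f).
So s = 56 − 5 = 51 and f = 9 − 2 = 7.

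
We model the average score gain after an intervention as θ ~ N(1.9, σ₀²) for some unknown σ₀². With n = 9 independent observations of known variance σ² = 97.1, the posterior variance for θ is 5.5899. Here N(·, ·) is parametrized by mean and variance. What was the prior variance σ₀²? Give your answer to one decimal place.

Posterior precision equals prior precision plus data precision: 1/σ_n² = 1/σ₀² + n/σ².
So 1/σ₀² = 1/5.5899 − 9/97.1 = 0.178894 − 0.092688 = 0.086206.
Hence σ₀² = 1/0.086206 ≈ 11.6.

σ₀² = 11.6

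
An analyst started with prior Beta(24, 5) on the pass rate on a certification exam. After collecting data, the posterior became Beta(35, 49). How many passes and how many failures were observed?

11 passes and 44 failures

Beta is conjugate to the binomial likelihood: posterior = Beta(a+s, b+f).
Match parameters: s=35−24=11, f=49−5=44.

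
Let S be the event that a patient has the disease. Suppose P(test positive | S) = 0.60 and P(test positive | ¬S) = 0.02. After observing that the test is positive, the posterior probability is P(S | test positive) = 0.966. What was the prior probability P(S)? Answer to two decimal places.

P(S) = 0.49

In odds form, posterior odds = prior odds × likelihood ratio, so prior odds = posterior odds ÷ LR.
Posterior odds = 0.966/(1−0.966) = 28.4118. LR = 0.60/0.02 = 30.0000.
Prior odds = 28.4118/30.0000 = 0.9471, so P(S) = 0.9471/(1+0.9471) ≈ 0.49.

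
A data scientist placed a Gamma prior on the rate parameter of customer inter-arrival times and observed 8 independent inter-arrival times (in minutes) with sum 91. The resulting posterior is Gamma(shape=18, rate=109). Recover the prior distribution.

Gamma–exponential conjugacy: posterior shape = α + n, posterior rate = β + Σtᵢ.
So α = 18 − 8 = 10 and β = 109 − 91 = 18.

Gamma(shape=10, rate=18)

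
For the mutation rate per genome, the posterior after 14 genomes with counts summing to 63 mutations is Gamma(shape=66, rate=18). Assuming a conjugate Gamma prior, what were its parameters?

Gamma(shape=3, rate=4)

Gamma–Poisson conjugacy: posterior shape = α + Σxᵢ, posterior rate = β + n.
So α = 66 − 63 = 3 and β = 18 − 14 = 4.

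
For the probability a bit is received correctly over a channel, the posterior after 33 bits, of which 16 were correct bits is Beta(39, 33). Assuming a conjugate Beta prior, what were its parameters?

Beta(23, 16)

A Beta(a, b) prior with s successes and f failures in binomial data gives a Beta(a+s, b+f) posterior.
So a = 39 − 16 = 23 and b = 33 − 17 = 16.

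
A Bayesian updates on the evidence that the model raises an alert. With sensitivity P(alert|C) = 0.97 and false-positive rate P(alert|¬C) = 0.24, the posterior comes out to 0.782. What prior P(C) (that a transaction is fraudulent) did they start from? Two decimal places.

Bayes' rule in odds form gives O(C|E) = O(C)·[P(E|C)/P(E|¬C)], hence O(C) = O(C|E)/LR.
Posterior odds = 0.782/(1−0.782) = 3.5872. LR = 0.97/0.24 = 4.0417.
Prior odds = 3.5872/4.0417 = 0.8875, so P(C) = 0.8875/(1+0.8875) ≈ 0.47.

P(C) = 0.47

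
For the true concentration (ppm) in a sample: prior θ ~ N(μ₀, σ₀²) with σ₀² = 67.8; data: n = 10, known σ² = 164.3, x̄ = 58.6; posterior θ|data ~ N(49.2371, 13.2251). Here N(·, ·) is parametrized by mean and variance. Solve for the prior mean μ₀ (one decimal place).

The posterior mean is a precision-weighted average: μ_n = (τ₀μ₀ + τ_data·x̄)/(τ₀+τ_data), with τ₀=1/σ₀² and τ_data=n/σ².
Here τ₀ = 1/67.8 = 0.014749 and τ_data = 10/164.3 = 0.060864, so τ_n = 0.075613.
Rearranging for μ₀: μ₀ = (μ_n·τ_n − τ_data·x̄)/τ₀ = (49.2371·0.075613 − 0.060864·58.6) / 0.014749 = 0.156334/0.014749 ≈ 10.6.

μ₀ = 10.6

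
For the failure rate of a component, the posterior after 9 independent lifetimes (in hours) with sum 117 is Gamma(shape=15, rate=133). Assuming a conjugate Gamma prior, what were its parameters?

Gamma(shape=6, rate=16)

Gamma–exponential conjugacy: posterior shape = α + n, posterior rate = β + Σtᵢ.
So α = 15 − 9 = 6 and β = 133 − 117 = 16.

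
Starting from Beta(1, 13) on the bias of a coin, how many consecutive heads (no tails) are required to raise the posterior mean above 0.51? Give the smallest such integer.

After k heads and 0 tails the posterior is Beta(1+k, 13), with mean (1+k)/(1+13+k).
Set (1+k)/(14+k) > 0.51 and solve: k > (0.51·14 − 1)/(1 − 0.51) = 12.531.
The smallest integer exceeding 12.531 is 13.

k = 13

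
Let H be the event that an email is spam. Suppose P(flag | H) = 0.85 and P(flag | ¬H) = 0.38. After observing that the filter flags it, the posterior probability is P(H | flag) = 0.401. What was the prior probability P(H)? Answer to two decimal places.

In odds form, posterior odds = prior odds × likelihood ratio, so prior odds = posterior odds ÷ LR.
Posterior odds = 0.401/(1−0.401) = 0.6694. LR = 0.85/0.38 = 2.2368.
Prior odds = 0.6694/2.2368 = 0.2993, so P(H) = 0.2993/(1+0.2993) ≈ 0.23.

P(H) = 0.23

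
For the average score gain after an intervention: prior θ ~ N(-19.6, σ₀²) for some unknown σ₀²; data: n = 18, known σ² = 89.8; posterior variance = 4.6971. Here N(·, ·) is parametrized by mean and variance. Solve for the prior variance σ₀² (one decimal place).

Posterior precision equals prior precision plus data precision: 1/σ_n² = 1/σ₀² + n/σ².
So 1/σ₀² = 1/4.6971 − 18/89.8 = 0.212897 − 0.200445 = 0.012452.
Hence σ₀² = 1/0.012452 ≈ 80.3.

σ₀² = 80.3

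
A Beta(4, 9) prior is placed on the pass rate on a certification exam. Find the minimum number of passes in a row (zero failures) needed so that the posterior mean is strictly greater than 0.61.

k = 11

After k passes and 0 failures the posterior is Beta(4+k, 9), with mean (4+k)/(4+9+k).
Set (4+k)/(13+k) > 0.61 and solve: k > (0.61·13 − 4)/(1 − 0.61) = 10.077.
The smallest integer exceeding 10.077 is 11.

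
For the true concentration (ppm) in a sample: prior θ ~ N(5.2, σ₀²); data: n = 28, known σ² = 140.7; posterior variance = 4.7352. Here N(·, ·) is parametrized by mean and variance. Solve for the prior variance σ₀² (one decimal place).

σ₀² = 82.1

Posterior precision equals prior precision plus data precision: 1/σ_n² = 1/σ₀² + n/σ².
So 1/σ₀² = 1/4.7352 − 28/140.7 = 0.211184 − 0.199005 = 0.012179.
Hence σ₀² = 1/0.012179 ≈ 82.1.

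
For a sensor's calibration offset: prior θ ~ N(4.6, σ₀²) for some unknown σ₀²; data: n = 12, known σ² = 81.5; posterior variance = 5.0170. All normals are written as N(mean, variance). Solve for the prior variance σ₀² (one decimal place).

For the Normal–Normal model with known σ², precisions add: τ_n = τ₀ + n/σ².
So 1/σ₀² = 1/5.0170 − 12/81.5 = 0.199322 − 0.147239 = 0.052083.
Hence σ₀² = 1/0.052083 ≈ 19.2.

σ₀² = 19.2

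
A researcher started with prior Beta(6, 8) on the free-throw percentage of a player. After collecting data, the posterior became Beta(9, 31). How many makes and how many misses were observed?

A Beta(α, β) prior with s successes and f failures in binomial data gives a Beta(α+s, β+f) posterior.
So s = 9 − 6 = 3 and f = 31 − 8 = 23.

3 makes and 23 misses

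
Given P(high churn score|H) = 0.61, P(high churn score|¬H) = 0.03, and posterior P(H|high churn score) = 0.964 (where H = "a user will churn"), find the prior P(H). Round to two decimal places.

P(H) = 0.57

Bayes' rule in odds form gives O(H|E) = O(H)·[P(E|H)/P(E|¬H)], hence O(H) = O(H|E)/LR.
Posterior odds = 0.964/(1−0.964) = 26.7778. LR = 0.61/0.03 = 20.3333.
Prior odds = 26.7778/20.3333 = 1.3169, so P(H) = 1.3169/(1+1.3169) ≈ 0.57.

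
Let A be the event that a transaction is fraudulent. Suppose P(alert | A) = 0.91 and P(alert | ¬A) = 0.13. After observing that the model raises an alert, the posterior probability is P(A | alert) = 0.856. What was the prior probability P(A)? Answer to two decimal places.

P(A) = 0.46

Bayes' rule in odds form gives O(A|E) = O(A)·[P(E|A)/P(E|¬A)], hence O(A) = O(A|E)/LR.
Posterior odds = 0.856/(1−0.856) = 5.9444. LR = 0.91/0.13 = 7.0000.
Prior odds = 5.9444/7.0000 = 0.8492, so P(A) = 0.8492/(1+0.8492) ≈ 0.46.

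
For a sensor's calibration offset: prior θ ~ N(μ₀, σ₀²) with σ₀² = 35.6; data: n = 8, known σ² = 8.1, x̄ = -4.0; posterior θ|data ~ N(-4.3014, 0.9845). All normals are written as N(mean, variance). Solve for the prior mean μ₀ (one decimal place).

μ₀ = -14.9

With known observation variance, the Normal–Normal posterior has precision τ_n = τ₀ + n/σ² and mean μ_n = (τ₀μ₀ + (n/σ²)x̄)/τ_n.
Here τ₀ = 1/35.6 = 0.028090 and τ_data = 8/8.1 = 0.987654, so τ_n = 1.015744.
Rearranging for μ₀: μ₀ = (μ_n·τ_n − τ_data·x̄)/τ₀ = (-4.3014·1.015744 − 0.987654·-4.0) / 0.028090 = -0.418505/0.028090 ≈ -14.9.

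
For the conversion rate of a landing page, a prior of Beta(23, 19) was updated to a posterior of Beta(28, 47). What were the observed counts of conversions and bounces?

Beta is conjugate to the binomial likelihood: posterior = Beta(α+s, β+f).
So s = 28 − 23 = 5 and f = 47 − 19 = 28.

5 conversions and 28 bounces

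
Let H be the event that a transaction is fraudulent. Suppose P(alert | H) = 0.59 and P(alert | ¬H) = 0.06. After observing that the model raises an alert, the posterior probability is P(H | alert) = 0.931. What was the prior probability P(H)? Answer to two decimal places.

P(H) = 0.58

In odds form, posterior odds = prior odds × likelihood ratio, so prior odds = posterior odds ÷ LR.
Posterior odds = 0.931/(1−0.931) = 13.4928. LR = 0.59/0.06 = 9.8333.
Prior odds = 13.4928/9.8333 = 1.3722, so P(H) = 1.3722/(1+1.3722) ≈ 0.58.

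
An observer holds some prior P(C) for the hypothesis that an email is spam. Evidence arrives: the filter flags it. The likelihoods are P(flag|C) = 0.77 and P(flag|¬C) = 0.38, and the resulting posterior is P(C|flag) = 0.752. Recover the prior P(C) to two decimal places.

P(C) = 0.60

In odds form, posterior odds = prior odds × likelihood ratio, so prior odds = posterior odds ÷ LR.
Posterior odds = 0.752/(1−0.752) = 3.0323. LR = 0.77/0.38 = 2.0263.
Prior odds = 3.0323/2.0263 = 1.4965, so P(C) = 1.4965/(1+1.4965) ≈ 0.60.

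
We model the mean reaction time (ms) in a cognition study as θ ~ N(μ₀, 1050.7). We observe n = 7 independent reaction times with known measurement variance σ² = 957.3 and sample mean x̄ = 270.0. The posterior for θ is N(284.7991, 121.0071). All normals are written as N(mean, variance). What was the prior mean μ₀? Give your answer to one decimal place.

With known observation variance, the Normal–Normal posterior has precision τ_n = τ₀ + n/σ² and mean μ_n = (τ₀μ₀ + (n/σ²)x̄)/τ_n.
Here τ₀ = 1/1050.7 = 0.000952 and τ_data = 7/957.3 = 0.007312, so τ_n = 0.008264.
Rearranging for μ₀: μ₀ = (μ_n·τ_n − τ_data·x̄)/τ₀ = (284.7991·0.008264 − 0.007312·270.0) / 0.000952 = 0.379340/0.000952 ≈ 398.5.

μ₀ = 398.5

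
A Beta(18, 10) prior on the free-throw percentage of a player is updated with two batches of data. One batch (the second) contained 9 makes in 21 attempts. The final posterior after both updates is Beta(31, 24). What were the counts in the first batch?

4 makes and 2 misses

Because Beta–binomial updating is additive in the counts, the combined data contributed (α_post−α_prior, β_post−β_prior) successes and failures.
Total across both batches: 31−18=13 makes, 24−10=14 misses.
Subtract the second batch: 13−9=4 makes and 14−12=2 misses.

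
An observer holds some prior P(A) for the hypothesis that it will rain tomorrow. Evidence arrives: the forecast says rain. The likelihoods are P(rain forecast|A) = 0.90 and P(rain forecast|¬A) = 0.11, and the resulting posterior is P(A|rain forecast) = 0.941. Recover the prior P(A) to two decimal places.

Bayes' rule in odds form gives O(A|E) = O(A)·[P(E|A)/P(E|¬A)], hence O(A) = O(A|E)/LR.
Posterior odds = 0.941/(1−0.941) = 15.9492. LR = 0.90/0.11 = 8.1818.
Prior odds = 15.9492/8.1818 = 1.9494, so P(A) = 1.9494/(1+1.9494) ≈ 0.66.

P(A) = 0.66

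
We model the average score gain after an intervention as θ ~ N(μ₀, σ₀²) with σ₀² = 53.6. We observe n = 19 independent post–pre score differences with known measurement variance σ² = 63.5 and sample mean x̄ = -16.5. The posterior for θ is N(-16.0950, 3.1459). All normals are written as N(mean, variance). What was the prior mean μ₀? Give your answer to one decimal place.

μ₀ = -9.6

With known observation variance, the Normal–Normal posterior has precision τ_n = τ₀ + n/σ² and mean μ_n = (τ₀μ₀ + (n/σ²)x̄)/τ_n.
Here τ₀ = 1/53.6 = 0.018657 and τ_data = 19/63.5 = 0.299213, so τ_n = 0.317870.
Rearranging for μ₀: μ₀ = (μ_n·τ_n − τ_data·x̄)/τ₀ = (-16.0950·0.317870 − 0.299213·-16.5) / 0.018657 = -0.179103/0.018657 ≈ -9.6.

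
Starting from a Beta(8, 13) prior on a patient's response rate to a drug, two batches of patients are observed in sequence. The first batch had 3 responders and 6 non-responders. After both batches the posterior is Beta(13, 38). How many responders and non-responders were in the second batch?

Because Beta–binomial updating is additive in the counts, the combined data contributed (α_post−α_prior, β_post−β_prior) successes and failures.
Total across both batches: 13−8=5 responders, 38−13=25 non-responders.
Subtract the first batch: 5−3=2 responders and 25−6=19 non-responders.

2 responders and 19 non-responders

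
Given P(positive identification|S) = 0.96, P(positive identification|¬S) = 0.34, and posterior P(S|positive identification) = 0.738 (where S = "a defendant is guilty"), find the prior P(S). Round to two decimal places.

Bayes' rule in odds form gives O(S|E) = O(S)·[P(E|S)/P(E|¬S)], hence O(S) = O(S|E)/LR.
Posterior odds = 0.738/(1−0.738) = 2.8168. LR = 0.96/0.34 = 2.8235.
Prior odds = 2.8168/2.8235 = 0.9976, so P(S) = 0.9976/(1+0.9976) ≈ 0.50.

P(S) = 0.50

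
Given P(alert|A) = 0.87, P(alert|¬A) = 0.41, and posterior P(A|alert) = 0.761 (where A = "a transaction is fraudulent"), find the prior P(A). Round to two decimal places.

P(A) = 0.60

In odds form, posterior odds = prior odds × likelihood ratio, so prior odds = posterior odds ÷ LR.
Posterior odds = 0.761/(1−0.761) = 3.1841. LR = 0.87/0.41 = 2.1220.
Prior odds = 3.1841/2.1220 = 1.5005, so P(A) = 1.5005/(1+1.5005) ≈ 0.60.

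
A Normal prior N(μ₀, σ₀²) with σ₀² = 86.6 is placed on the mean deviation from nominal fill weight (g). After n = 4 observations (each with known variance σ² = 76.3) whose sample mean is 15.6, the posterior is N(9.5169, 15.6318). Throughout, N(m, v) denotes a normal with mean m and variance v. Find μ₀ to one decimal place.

The posterior mean is a precision-weighted average: μ_n = (τ₀μ₀ + τ_data·x̄)/(τ₀+τ_data), with τ₀=1/σ₀² and τ_data=n/σ².
Here τ₀ = 1/86.6 = 0.011547 and τ_data = 4/76.3 = 0.052425, so τ_n = 0.063972.
Rearranging for μ₀: μ₀ = (μ_n·τ_n − τ_data·x̄)/τ₀ = (9.5169·0.063972 − 0.052425·15.6) / 0.011547 = -0.209015/0.011547 ≈ -18.1.

μ₀ = -18.1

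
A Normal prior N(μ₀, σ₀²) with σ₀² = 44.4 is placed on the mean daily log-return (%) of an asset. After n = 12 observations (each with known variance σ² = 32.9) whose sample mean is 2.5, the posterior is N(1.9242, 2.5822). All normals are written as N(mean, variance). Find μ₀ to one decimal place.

μ₀ = -7.4

The posterior mean is a precision-weighted average: μ_n = (τ₀μ₀ + τ_data·x̄)/(τ₀+τ_data), with τ₀=1/σ₀² and τ_data=n/σ².
Here τ₀ = 1/44.4 = 0.022523 and τ_data = 12/32.9 = 0.364742, so τ_n = 0.387265.
Rearranging for μ₀: μ₀ = (μ_n·τ_n − τ_data·x̄)/τ₀ = (1.9242·0.387265 − 0.364742·2.5) / 0.022523 = -0.166680/0.022523 ≈ -7.4.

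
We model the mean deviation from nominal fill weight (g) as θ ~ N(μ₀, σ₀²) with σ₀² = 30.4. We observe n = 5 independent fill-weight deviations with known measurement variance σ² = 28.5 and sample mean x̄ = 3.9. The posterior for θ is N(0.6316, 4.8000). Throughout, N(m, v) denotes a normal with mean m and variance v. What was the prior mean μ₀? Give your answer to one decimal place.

μ₀ = -16.8

With known observation variance, the Normal–Normal posterior has precision τ_n = τ₀ + n/σ² and mean μ_n = (τ₀μ₀ + (n/σ²)x̄)/τ_n.
Here τ₀ = 1/30.4 = 0.032895 and τ_data = 5/28.5 = 0.175439, so τ_n = 0.208334.
Rearranging for μ₀: μ₀ = (μ_n·τ_n − τ_data·x̄)/τ₀ = (0.6316·0.208334 − 0.175439·3.9) / 0.032895 = -0.552628/0.032895 ≈ -16.8.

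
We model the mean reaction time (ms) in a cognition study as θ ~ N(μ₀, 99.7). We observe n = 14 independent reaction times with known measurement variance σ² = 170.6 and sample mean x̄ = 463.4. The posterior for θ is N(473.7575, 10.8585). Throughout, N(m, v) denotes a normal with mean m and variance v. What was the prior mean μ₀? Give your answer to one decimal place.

With known observation variance, the Normal–Normal posterior has precision τ_n = τ₀ + n/σ² and mean μ_n = (τ₀μ₀ + (n/σ²)x̄)/τ_n.
Here τ₀ = 1/99.7 = 0.010030 and τ_data = 14/170.6 = 0.082063, so τ_n = 0.092093.
Rearranging for μ₀: μ₀ = (μ_n·τ_n − τ_data·x̄)/τ₀ = (473.7575·0.092093 − 0.082063·463.4) / 0.010030 = 5.601755/0.010030 ≈ 558.5.

μ₀ = 558.5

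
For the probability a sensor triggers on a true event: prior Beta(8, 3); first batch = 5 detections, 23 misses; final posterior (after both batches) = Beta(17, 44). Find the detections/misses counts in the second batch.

4 detections and 18 misses

Because Beta–binomial updating is additive in the counts, the combined data contributed (α_post−α_prior, β_post−β_prior) successes and failures.
Total across both batches: 17−8=9 detections, 44−3=41 misses.
Subtract the first batch: 9−5=4 detections and 41−23=18 misses.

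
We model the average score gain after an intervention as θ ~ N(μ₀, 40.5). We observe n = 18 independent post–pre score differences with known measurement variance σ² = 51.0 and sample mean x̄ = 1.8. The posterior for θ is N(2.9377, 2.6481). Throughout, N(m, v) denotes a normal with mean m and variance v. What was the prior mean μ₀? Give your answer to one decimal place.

μ₀ = 19.2

The posterior mean is a precision-weighted average: μ_n = (τ₀μ₀ + τ_data·x̄)/(τ₀+τ_data), with τ₀=1/σ₀² and τ_data=n/σ².
Here τ₀ = 1/40.5 = 0.024691 and τ_data = 18/51.0 = 0.352941, so τ_n = 0.377632.
Rearranging for μ₀: μ₀ = (μ_n·τ_n − τ_data·x̄)/τ₀ = (2.9377·0.377632 − 0.352941·1.8) / 0.024691 = 0.474076/0.024691 ≈ 19.2.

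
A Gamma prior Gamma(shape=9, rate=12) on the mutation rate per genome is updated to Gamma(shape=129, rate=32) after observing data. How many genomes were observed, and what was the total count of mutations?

n = 20 genomes with total 120 mutations

Gamma–Poisson conjugacy: posterior shape = α + Σxᵢ, posterior rate = β + n.
Matching: Σxᵢ = 129 − 9 = 120 and n = 32 − 12 = 20.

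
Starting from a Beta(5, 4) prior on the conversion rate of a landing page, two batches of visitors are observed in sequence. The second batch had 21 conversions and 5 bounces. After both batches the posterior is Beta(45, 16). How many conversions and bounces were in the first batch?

19 conversions and 7 bounces

Sequential conjugate updates are equivalent to a single update on the pooled data, so total successes = posterior α − prior α and total failures = posterior β − prior β.
Total across both batches: 45−5=40 conversions, 16−4=12 bounces.
Subtract the second batch: 40−21=19 conversions and 12−5=7 bounces.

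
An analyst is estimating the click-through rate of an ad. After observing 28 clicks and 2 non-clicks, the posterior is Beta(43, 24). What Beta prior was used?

Beta(15, 22)

A Beta(a, b) prior with s successes and f failures in binomial data gives a Beta(a+s, b+f) posterior.
So a = 43 − 28 = 15 and b = 24 − 2 = 22.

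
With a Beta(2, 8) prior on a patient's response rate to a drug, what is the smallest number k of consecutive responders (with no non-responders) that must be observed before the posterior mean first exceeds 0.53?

After k responders and 0 non-responders the posterior is Beta(2+k, 8), with mean (2+k)/(2+8+k).
Set (2+k)/(10+k) > 0.53 and solve: k > (0.53·10 − 2)/(1 − 0.53) = 7.021.
The smallest integer exceeding 7.021 is 8, and checking k=8: (10)/(18) = 0.5556 > 0.53.

k = 8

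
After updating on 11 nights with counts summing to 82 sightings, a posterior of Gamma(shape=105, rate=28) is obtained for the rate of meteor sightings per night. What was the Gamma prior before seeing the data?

Gamma(shape=23, rate=17)

Gamma–Poisson conjugacy: posterior shape = α + Σxᵢ, posterior rate = β + n.
So α = 105 − 82 = 23 and β = 28 − 11 = 17.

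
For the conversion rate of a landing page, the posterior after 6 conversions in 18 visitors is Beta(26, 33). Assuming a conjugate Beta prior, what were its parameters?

Beta(20, 21)

Beta is conjugate to the binomial likelihood: posterior = Beta(α+s, β+f).
Subtract the data counts: 26−6=20, 33−12=21.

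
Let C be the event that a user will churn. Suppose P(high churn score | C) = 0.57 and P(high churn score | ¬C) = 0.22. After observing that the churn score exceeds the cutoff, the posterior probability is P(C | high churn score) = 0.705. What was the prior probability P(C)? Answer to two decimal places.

Bayes' rule in odds form gives O(C|E) = O(C)·[P(E|C)/P(E|¬C)], hence O(C) = O(C|E)/LR.
Posterior odds = 0.705/(1−0.705) = 2.3898. LR = 0.57/0.22 = 2.5909.
Prior odds = 2.3898/2.5909 = 0.9224, so P(C) = 0.9224/(1+0.9224) ≈ 0.48.

P(C) = 0.48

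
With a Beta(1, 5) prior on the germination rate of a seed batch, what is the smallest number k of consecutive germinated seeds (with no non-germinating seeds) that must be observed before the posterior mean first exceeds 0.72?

k = 12

After k germinated seeds and 0 non-germinating seeds the posterior is Beta(1+k, 5), with mean (1+k)/(1+5+k).
Set (1+k)/(6+k) > 0.72 and solve: k > (0.72·6 − 1)/(1 − 0.72) = 11.857.
The smallest integer exceeding 11.857 is 12.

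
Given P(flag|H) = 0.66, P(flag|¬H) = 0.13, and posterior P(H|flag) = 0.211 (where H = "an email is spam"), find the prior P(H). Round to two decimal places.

In odds form, posterior odds = prior odds × likelihood ratio, so prior odds = posterior odds ÷ LR.
Posterior odds = 0.211/(1−0.211) = 0.2674. LR = 0.66/0.13 = 5.0769.
Prior odds = 0.2674/5.0769 = 0.0527, so P(H) = 0.0527/(1+0.0527) ≈ 0.05.

P(H) = 0.05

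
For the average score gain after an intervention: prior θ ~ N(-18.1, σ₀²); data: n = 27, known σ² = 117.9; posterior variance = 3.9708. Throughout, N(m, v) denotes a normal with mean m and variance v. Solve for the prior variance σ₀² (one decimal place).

Posterior precision equals prior precision plus data precision: 1/σ_n² = 1/σ₀² + n/σ².
So 1/σ₀² = 1/3.9708 − 27/117.9 = 0.251838 − 0.229008 = 0.022830.
Hence σ₀² = 1/0.022830 ≈ 43.8.

σ₀² = 43.8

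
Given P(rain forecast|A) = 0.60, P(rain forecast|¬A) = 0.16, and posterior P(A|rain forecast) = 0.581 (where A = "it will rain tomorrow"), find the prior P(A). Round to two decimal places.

Bayes' rule in odds form gives O(A|E) = O(A)·[P(E|A)/P(E|¬A)], hence O(A) = O(A|E)/LR.
Posterior odds = 0.581/(1−0.581) = 1.3866. LR = 0.60/0.16 = 3.7500.
Prior odds = 1.3866/3.7500 = 0.3698, so P(A) = 0.3698/(1+0.3698) ≈ 0.27.

P(A) = 0.27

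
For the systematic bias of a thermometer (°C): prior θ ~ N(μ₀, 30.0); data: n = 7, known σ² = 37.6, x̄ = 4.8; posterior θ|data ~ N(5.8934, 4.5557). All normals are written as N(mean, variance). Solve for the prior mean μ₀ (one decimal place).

μ₀ = 12.0

With known observation variance, the Normal–Normal posterior has precision τ_n = τ₀ + n/σ² and mean μ_n = (τ₀μ₀ + (n/σ²)x̄)/τ_n.
Here τ₀ = 1/30.0 = 0.033333 and τ_data = 7/37.6 = 0.186170, so τ_n = 0.219503.
Rearranging for μ₀: μ₀ = (μ_n·τ_n − τ_data·x̄)/τ₀ = (5.8934·0.219503 − 0.186170·4.8) / 0.033333 = 0.400003/0.033333 ≈ 12.0.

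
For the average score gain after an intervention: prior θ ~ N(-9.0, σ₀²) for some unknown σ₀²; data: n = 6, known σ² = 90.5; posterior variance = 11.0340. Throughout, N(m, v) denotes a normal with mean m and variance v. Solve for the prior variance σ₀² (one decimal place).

σ₀² = 41.1

Posterior precision equals prior precision plus data precision: 1/σ_n² = 1/σ₀² + n/σ².
So 1/σ₀² = 1/11.0340 − 6/90.5 = 0.090629 − 0.066298 = 0.024331.
Hence σ₀² = 1/0.024331 ≈ 41.1.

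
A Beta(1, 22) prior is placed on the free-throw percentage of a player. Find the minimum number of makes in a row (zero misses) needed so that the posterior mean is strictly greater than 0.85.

k = 124

After k makes and 0 misses the posterior is Beta(1+k, 22), with mean (1+k)/(1+22+k).
Set (1+k)/(23+k) > 0.85 and solve: k > (0.85·23 − 1)/(1 − 0.85) = 123.667.
The smallest integer exceeding 123.667 is 124.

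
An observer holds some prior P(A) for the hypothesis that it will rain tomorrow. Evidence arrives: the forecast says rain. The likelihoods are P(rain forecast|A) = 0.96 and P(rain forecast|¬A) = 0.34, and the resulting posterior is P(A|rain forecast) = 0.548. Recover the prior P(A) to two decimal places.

Bayes' rule in odds form gives O(A|E) = O(A)·[P(E|A)/P(E|¬A)], hence O(A) = O(A|E)/LR.
Posterior odds = 0.548/(1−0.548) = 1.2124. LR = 0.96/0.34 = 2.8235.
Prior odds = 1.2124/2.8235 = 0.4294, so P(A) = 0.4294/(1+0.4294) ≈ 0.30.

P(A) = 0.30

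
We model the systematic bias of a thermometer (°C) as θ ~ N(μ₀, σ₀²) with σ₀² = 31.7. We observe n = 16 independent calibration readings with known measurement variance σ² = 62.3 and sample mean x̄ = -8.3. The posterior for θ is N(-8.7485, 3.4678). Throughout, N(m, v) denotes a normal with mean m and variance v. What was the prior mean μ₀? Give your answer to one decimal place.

With known observation variance, the Normal–Normal posterior has precision τ_n = τ₀ + n/σ² and mean μ_n = (τ₀μ₀ + (n/σ²)x̄)/τ_n.
Here τ₀ = 1/31.7 = 0.031546 and τ_data = 16/62.3 = 0.256822, so τ_n = 0.288368.
Rearranging for μ₀: μ₀ = (μ_n·τ_n − τ_data·x̄)/τ₀ = (-8.7485·0.288368 − 0.256822·-8.3) / 0.031546 = -0.391165/0.031546 ≈ -12.4.

μ₀ = -12.4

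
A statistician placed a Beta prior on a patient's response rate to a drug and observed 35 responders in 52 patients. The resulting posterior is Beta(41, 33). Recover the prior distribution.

Beta(6, 16)

Under Beta–binomial conjugacy the posterior parameters are (a+s, b+f).
So a = 41 − 35 = 6 and b = 33 − 17 = 16.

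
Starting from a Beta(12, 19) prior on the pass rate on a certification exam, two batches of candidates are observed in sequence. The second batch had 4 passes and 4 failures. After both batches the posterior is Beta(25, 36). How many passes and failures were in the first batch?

9 passes and 13 failures

Because Beta–binomial updating is additive in the counts, the combined data contributed (α_post−α_prior, β_post−β_prior) successes and failures.
Total across both batches: 25−12=13 passes, 36−19=17 failures.
Subtract the second batch: 13−4=9 passes and 17−4=13 failures.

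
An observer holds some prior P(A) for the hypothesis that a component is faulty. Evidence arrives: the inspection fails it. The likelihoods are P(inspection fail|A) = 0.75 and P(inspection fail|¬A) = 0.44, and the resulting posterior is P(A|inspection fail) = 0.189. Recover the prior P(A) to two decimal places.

Bayes' rule in odds form gives O(A|E) = O(A)·[P(E|A)/P(E|¬A)], hence O(A) = O(A|E)/LR.
Posterior odds = 0.189/(1−0.189) = 0.2330. LR = 0.75/0.44 = 1.7045.
Prior odds = 0.2330/1.7045 = 0.1367, so P(A) = 0.1367/(1+0.1367) ≈ 0.12.

P(A) = 0.12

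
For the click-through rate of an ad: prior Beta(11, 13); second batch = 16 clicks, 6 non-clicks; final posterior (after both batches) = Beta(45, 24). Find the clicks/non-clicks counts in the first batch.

Because Beta–binomial updating is additive in the counts, the combined data contributed (α_post−α_prior, β_post−β_prior) successes and failures.
Total across both batches: 45−11=34 clicks, 24−13=11 non-clicks.
Subtract the second batch: 34−16=18 clicks and 11−6=5 non-clicks.

18 clicks and 5 non-clicks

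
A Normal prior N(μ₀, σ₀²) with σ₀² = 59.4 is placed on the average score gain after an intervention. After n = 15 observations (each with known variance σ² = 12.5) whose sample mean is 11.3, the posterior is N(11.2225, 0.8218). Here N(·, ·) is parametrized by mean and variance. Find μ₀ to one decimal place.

With known observation variance, the Normal–Normal posterior has precision τ_n = τ₀ + n/σ² and mean μ_n = (τ₀μ₀ + (n/σ²)x̄)/τ_n.
Here τ₀ = 1/59.4 = 0.016835 and τ_data = 15/12.5 = 1.200000, so τ_n = 1.216835.
Rearranging for μ₀: μ₀ = (μ_n·τ_n − τ_data·x̄)/τ₀ = (11.2225·1.216835 − 1.200000·11.3) / 0.016835 = 0.095931/0.016835 ≈ 5.7.

μ₀ = 5.7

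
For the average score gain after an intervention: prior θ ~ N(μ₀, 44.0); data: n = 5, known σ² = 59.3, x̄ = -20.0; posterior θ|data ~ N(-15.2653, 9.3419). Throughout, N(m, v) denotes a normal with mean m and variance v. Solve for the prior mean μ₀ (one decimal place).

With known observation variance, the Normal–Normal posterior has precision τ_n = τ₀ + n/σ² and mean μ_n = (τ₀μ₀ + (n/σ²)x̄)/τ_n.
Here τ₀ = 1/44.0 = 0.022727 and τ_data = 5/59.3 = 0.084317, so τ_n = 0.107044.
Rearranging for μ₀: μ₀ = (μ_n·τ_n − τ_data·x̄)/τ₀ = (-15.2653·0.107044 − 0.084317·-20.0) / 0.022727 = 0.052281/0.022727 ≈ 2.3.

μ₀ = 2.3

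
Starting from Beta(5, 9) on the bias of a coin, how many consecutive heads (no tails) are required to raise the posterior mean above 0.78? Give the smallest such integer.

k = 27

After k heads and 0 tails the posterior is Beta(5+k, 9), with mean (5+k)/(5+9+k).
Set (5+k)/(14+k) > 0.78 and solve: k > (0.78·14 − 5)/(1 − 0.78) = 26.909.
The smallest integer exceeding 26.909 is 27.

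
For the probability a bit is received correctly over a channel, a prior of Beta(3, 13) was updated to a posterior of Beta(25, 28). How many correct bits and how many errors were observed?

Beta is conjugate to the binomial likelihood: posterior = Beta(α+s, β+f).
So s = 25 − 3 = 22 and f = 28 − 13 = 15.

22 correct bits and 15 errors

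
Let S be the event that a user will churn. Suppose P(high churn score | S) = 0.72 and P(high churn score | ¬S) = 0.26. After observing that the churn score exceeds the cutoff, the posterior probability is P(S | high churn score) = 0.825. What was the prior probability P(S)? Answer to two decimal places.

P(S) = 0.63

In odds form, posterior odds = prior odds × likelihood ratio, so prior odds = posterior odds ÷ LR.
Posterior odds = 0.825/(1−0.825) = 4.7143. LR = 0.72/0.26 = 2.7692.
Prior odds = 4.7143/2.7692 = 1.7024, so P(S) = 1.7024/(1+1.7024) ≈ 0.63.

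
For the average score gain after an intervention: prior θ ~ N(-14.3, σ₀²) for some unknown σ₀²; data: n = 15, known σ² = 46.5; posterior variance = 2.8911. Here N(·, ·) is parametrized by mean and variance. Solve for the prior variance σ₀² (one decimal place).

σ₀² = 42.9

For the Normal–Normal model with known σ², precisions add: τ_n = τ₀ + n/σ².
So 1/σ₀² = 1/2.8911 − 15/46.5 = 0.345889 − 0.322581 = 0.023308.
Hence σ₀² = 1/0.023308 ≈ 42.9.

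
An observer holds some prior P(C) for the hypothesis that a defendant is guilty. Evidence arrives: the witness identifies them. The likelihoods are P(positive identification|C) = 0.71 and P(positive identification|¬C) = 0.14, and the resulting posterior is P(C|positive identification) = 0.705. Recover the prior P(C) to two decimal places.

P(C) = 0.32

Bayes' rule in odds form gives O(C|E) = O(C)·[P(E|C)/P(E|¬C)], hence O(C) = O(C|E)/LR.
Posterior odds = 0.705/(1−0.705) = 2.3898. LR = 0.71/0.14 = 5.0714.
Prior odds = 2.3898/5.0714 = 0.4712, so P(C) = 0.4712/(1+0.4712) ≈ 0.32.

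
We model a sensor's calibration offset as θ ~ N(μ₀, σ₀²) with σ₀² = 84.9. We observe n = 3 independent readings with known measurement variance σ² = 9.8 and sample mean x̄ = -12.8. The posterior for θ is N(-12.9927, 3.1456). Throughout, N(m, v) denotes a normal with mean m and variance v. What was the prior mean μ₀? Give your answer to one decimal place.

μ₀ = -18.0

With known observation variance, the Normal–Normal posterior has precision τ_n = τ₀ + n/σ² and mean μ_n = (τ₀μ₀ + (n/σ²)x̄)/τ_n.
Here τ₀ = 1/84.9 = 0.011779 and τ_data = 3/9.8 = 0.306122, so τ_n = 0.317901.
Rearranging for μ₀: μ₀ = (μ_n·τ_n − τ_data·x̄)/τ₀ = (-12.9927·0.317901 − 0.306122·-12.8) / 0.011779 = -0.212031/0.011779 ≈ -18.0.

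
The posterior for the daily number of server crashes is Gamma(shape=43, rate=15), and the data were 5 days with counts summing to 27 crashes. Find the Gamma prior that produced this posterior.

Gamma(shape=16, rate=10)

A Gamma(α, β) prior (rate parametrization) on a Poisson rate with n observations summing to S gives posterior Gamma(α+S, β+n).
So α = 43 − 27 = 16 and β = 15 − 5 = 10.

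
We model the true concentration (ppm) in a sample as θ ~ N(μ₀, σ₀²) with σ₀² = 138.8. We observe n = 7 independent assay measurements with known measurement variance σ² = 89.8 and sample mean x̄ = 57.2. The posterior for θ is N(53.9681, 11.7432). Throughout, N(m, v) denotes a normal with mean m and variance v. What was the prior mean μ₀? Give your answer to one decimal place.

μ₀ = 19.0

With known observation variance, the Normal–Normal posterior has precision τ_n = τ₀ + n/σ² and mean μ_n = (τ₀μ₀ + (n/σ²)x̄)/τ_n.
Here τ₀ = 1/138.8 = 0.007205 and τ_data = 7/89.8 = 0.077951, so τ_n = 0.085156.
Rearranging for μ₀: μ₀ = (μ_n·τ_n − τ_data·x̄)/τ₀ = (53.9681·0.085156 − 0.077951·57.2) / 0.007205 = 0.136910/0.007205 ≈ 19.0.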